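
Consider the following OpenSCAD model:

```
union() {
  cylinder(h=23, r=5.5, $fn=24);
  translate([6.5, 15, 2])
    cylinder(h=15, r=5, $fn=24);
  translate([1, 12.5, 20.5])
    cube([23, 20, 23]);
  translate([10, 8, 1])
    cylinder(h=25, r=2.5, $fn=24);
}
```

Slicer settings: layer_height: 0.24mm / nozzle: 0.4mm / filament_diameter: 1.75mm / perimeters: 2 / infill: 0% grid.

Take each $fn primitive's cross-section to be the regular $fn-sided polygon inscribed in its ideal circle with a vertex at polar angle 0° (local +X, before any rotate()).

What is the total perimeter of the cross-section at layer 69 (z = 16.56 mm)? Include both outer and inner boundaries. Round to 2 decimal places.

At z = 16.56 mm: the r=5.5 cylinder gives a regular 24-gon of circumradius 5.5 (constant along its height) (perimeter = 2·24·5.500·sin(180°/24) = 34.46 mm); the r=5 cylinder at (6.5, 15) contributes a regular 24-gon of circumradius 5 (perimeter = 2·24·5.000·sin(180°/24) = 31.33 mm); the cube at (1, 12.5) is not intersected at this z (z outside [20.5, 43.5]); the r=2.5 cylinder at (10, 8) gives a regular 24-gon of circumradius 2.5 (constant along its height) (perimeter = 2·24·2.500·sin(180°/24) = 15.66 mm); Combining (union): the 3 present regions are separate (no shared area or edge), so areas and boundary lengths simply add and each stays a separate island — boundary = 81.45 mm. Overall, the cross-section has 3 separate islands. Total boundary length (outer) = 81.45 mm.

81.45 mm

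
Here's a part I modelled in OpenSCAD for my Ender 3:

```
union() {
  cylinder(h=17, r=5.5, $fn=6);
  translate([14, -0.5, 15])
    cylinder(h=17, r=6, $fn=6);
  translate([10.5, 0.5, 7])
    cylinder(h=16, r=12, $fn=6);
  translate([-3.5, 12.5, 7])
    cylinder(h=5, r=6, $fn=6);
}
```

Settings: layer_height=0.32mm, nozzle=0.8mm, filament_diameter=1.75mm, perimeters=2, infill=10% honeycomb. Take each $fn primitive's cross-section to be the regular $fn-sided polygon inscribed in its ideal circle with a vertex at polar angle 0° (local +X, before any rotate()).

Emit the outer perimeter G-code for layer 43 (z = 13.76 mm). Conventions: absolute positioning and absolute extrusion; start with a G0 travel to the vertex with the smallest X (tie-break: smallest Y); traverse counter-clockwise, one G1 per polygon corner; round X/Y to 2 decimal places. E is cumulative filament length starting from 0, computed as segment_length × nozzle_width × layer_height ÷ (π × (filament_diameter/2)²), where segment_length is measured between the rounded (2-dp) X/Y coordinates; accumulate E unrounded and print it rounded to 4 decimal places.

G0 X-5.50 Y0.00 Z13.76
G1 X-2.75 Y-4.76 E0.5851
G1 X1.54 Y-4.76 E1.0417
G1 X4.50 Y-9.89 E1.6721
G1 X16.50 Y-9.89 E2.9492
G1 X22.50 Y0.50 E4.2262
G1 X16.50 Y10.89 E5.5032
G1 X4.50 Y10.89 E6.7804
G1 X0.96 Y4.76 E7.5338
G1 X-2.75 Y4.76 E7.9287
G1 X-5.50 Y0.00 E8.5137

At z = 13.76 mm: the r=5.5 cylinder contributes a regular 6-gon of circumradius 5.5; the cylinder at (14, -0.5) is absent (z outside [15, 32]); the cylinder at (10.5, 0.5): section is a regular 6-gon, circumradius r=12; the cylinder at (-3.5, 12.5) does not reach this height (z outside [7, 12]); Merging all regions: the regions partially overlap (shared area 40.34 mm²), so overlapping operands fuse into one piece — 1 connected region. The outline is a single polygon with 10 vertices. Extrusion per mm of travel: 0.8 × 0.32 / (π × 0.875²) = 0.106432. Accumulating E over each segment gives final E = 8.5137.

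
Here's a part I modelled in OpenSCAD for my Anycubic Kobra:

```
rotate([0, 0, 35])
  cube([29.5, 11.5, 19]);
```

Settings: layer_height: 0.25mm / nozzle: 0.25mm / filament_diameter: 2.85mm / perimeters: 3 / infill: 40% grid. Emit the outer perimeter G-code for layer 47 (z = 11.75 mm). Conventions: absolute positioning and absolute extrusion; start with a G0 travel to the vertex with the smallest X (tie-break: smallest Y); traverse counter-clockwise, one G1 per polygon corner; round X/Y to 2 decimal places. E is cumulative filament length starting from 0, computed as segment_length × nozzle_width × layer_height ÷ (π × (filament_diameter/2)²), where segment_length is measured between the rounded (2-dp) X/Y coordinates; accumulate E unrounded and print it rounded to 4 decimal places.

At z = 11.75 mm: the cube is present — its section is the full 29.5×11.5 rectangle; (whole slice rotated 35° about Z — lengths, areas and connectivity unchanged). The outline is a single polygon with 4 vertices. Extrusion per mm of travel: 0.25 × 0.25 / (π × 1.425²) = 0.009797. Accumulating E over each segment gives final E = 0.8033.

G0 X-6.60 Y9.42 Z11.75
G1 X0.00 Y0.00 E0.1127
G1 X24.16 Y16.92 E0.4017
G1 X17.57 Y26.34 E0.5143
G1 X-6.60 Y9.42 E0.8033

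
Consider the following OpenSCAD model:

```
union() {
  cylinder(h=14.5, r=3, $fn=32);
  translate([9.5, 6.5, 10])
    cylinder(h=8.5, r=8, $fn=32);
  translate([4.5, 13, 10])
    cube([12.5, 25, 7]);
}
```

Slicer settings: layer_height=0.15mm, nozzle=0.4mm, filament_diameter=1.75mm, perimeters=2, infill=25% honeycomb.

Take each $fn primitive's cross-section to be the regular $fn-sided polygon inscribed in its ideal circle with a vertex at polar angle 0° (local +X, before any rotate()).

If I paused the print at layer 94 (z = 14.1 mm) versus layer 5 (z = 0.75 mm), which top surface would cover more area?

layer 94 (z = 14.1 mm)

Layer 94 (z = 14.1): the cylinder: section is a regular 32-gon, circumradius r=3 (area = (32/2)·3.000²·sin(360°/32) = 28.09 mm²); the r=8 cylinder at (9.5, 6.5) gives a regular 32-gon of circumradius 8 (constant along its height) (area = (32/2)·8.000²·sin(360°/32) = 199.77 mm²); the 12.5×25 cube at (4.5, 13) contributes its full rectangle (area 312.50 mm²); Taking the union: the regions partially overlap — summed areas 540.37 mm² minus the doubly-counted overlap 9.27 mm² gives 531.10 mm² — area = 531.10 mm². So its area = 531.10 mm². Layer 5 (z = 0.75): the r=3 cylinder contributes a regular 32-gon of circumradius 3 (area = (32/2)·3.000²·sin(360°/32) = 28.09 mm²); the cylinder at (9.5, 6.5) is absent (z outside [10, 18.5]); the cube at (4.5, 13) is not intersected at this z (z outside [10, 17]); Merging all regions: only the r=3 cylinder is present, so the union is just that shape — area = 28.09 mm². So its area = 28.09 mm². Layer 94 is larger (531.10 vs 28.09 mm²).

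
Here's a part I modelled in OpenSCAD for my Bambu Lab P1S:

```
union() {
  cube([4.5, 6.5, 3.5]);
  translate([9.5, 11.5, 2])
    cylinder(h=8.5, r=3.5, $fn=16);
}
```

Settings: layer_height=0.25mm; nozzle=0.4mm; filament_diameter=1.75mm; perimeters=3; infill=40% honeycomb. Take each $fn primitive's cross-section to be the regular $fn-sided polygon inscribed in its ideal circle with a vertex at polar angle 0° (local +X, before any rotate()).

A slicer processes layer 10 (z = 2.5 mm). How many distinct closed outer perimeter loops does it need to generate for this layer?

At z = 2.5 mm: the cube is present — its section is the full 4.5×6.5 rectangle; the r=3.5 cylinder at (9.5, 11.5) gives a regular 16-gon of circumradius 3.5 (constant along its height); Merging all regions: the 2 present regions are separate (no shared area or edge), so areas and boundary lengths simply add and each stays a separate island — 2 connected regions. The result has 2 disconnected regions.

2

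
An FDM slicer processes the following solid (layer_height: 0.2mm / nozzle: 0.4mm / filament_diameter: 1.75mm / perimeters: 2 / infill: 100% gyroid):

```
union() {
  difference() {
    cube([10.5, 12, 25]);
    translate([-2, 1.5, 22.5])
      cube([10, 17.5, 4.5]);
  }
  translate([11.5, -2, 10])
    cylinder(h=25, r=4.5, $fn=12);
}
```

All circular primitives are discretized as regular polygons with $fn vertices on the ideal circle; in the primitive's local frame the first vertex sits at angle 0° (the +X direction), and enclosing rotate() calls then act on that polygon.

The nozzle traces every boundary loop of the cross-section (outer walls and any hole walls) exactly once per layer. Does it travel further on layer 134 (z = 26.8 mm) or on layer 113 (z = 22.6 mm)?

Layer 134 (z = 26.8): the cube is not intersected at this z (z outside [0, 25]); the cube at (-2, 1.5) (footprint 10×17.5) is included at this height (perimeter 55.00 mm); After the difference (first − rest): the first operand is absent here, so nothing remains; the r=4.5 cylinder at (11.5, -2) contributes a regular 12-gon of circumradius 4.5 (perimeter = 2·12·4.500·sin(180°/12) = 27.95 mm); Merging all regions: only the r=4.5 cylinder at (11.5, -2) is present, so the union is just that shape — boundary = 27.95 mm. So its perimeter = 27.95 mm. Layer 113 (z = 22.6): the 10.5×12 cube contributes its full rectangle (perimeter 45.00 mm); the cube at (-2, 1.5) (footprint 10×17.5) is included at this height (perimeter 55.00 mm); Subtracting the remaining from the first: starting from the 10.5×12 cube, the 10×17.5 cube at (-2, 1.5) partially overlaps it — only the 84.00 mm² overlap (of its 175.00 mm²) is removed, clipping the outline — boundary = 45.00 mm; the cylinder at (11.5, -2): section is a regular 12-gon, circumradius r=4.5 (perimeter = 2·12·4.500·sin(180°/12) = 27.95 mm); Combining (union): the regions partially overlap (shared area 4.36 mm²), so the edge portions inside another operand are dropped and the merged outline is re-measured after clipping — boundary = 63.87 mm. So its perimeter = 63.87 mm. Layer 113 is larger (63.87 vs 27.95 mm).

layer 113 (z = 22.6 mm)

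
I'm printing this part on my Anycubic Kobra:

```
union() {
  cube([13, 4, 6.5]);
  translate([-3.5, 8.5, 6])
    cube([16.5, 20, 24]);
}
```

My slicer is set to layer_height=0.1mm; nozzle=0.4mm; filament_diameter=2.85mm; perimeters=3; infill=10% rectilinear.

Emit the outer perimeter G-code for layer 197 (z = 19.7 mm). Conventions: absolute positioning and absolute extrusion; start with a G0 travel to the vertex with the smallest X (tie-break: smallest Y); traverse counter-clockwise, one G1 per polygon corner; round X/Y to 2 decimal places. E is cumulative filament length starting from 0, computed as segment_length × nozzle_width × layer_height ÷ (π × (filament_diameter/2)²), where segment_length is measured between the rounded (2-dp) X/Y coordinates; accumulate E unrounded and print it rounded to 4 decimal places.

At z = 19.7 mm: the cube is not intersected at this z (z outside [0, 6.5]); the 16.5×20 cube at (-3.5, 8.5) contributes its full rectangle; Merging all regions: only the 16.5×20 cube at (-3.5, 8.5) is present, so the union is just that shape — 1 connected region. The outline is a single polygon with 4 vertices. Extrusion per mm of travel: 0.4 × 0.1 / (π × 1.425²) = 0.006270. Accumulating E over each segment gives final E = 0.4577.

G0 X-3.50 Y8.50 Z19.70
G1 X13.00 Y8.50 E0.1035
G1 X13.00 Y28.50 E0.2289
G1 X-3.50 Y28.50 E0.3323
G1 X-3.50 Y8.50 E0.4577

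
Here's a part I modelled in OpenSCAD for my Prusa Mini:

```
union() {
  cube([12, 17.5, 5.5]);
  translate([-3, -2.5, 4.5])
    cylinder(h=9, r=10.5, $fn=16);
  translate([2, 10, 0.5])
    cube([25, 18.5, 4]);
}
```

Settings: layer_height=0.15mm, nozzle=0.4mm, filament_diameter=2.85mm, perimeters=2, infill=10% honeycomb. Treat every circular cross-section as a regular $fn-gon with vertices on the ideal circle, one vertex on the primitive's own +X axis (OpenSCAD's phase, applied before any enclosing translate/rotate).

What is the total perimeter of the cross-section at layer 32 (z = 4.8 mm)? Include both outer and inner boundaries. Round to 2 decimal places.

At z = 4.8 mm: the cube is present — its section is the full 12×17.5 rectangle (perimeter 59.00 mm); the r=10.5 cylinder at (-3, -2.5) contributes a regular 16-gon of circumradius 10.5 (perimeter = 2·16·10.500·sin(180°/16) = 65.55 mm); the cube at (2, 10) is not intersected at this z (z outside [0.5, 4.5]); Merging all regions: the regions partially overlap (shared area 35.65 mm²), so the edge portions inside another operand are dropped and the merged outline is re-measured after clipping — boundary = 99.36 mm. Overall, the cross-section is a single solid region. Total boundary length (outer) = 99.36 mm.

99.36 mm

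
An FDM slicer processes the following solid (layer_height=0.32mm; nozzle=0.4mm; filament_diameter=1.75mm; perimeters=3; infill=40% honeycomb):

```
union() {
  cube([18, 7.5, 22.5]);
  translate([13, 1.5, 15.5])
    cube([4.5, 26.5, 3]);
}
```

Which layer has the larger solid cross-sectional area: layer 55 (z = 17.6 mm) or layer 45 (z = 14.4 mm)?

Layer 55 (z = 17.6): the cube (footprint 18×7.5) is included at this height (area 135.00 mm²); the cube at (13, 1.5) is present — its section is the full 4.5×26.5 rectangle (area 119.25 mm²); Combining (union): the regions partially overlap — summed areas 254.25 mm² minus the doubly-counted overlap 27.00 mm² gives 227.25 mm² — area = 227.25 mm². So its area = 227.25 mm². Layer 45 (z = 14.4): the cube (footprint 18×7.5) is included at this height (area 135.00 mm²); the cube at (13, 1.5) is absent (z outside [15.5, 18.5]); Merging all regions: only the 18×7.5 cube is present, so the union is just that shape — area = 135.00 mm². So its area = 135.00 mm². Layer 55 is larger (227.25 vs 135.00 mm²).

layer 55 (z = 17.6 mm)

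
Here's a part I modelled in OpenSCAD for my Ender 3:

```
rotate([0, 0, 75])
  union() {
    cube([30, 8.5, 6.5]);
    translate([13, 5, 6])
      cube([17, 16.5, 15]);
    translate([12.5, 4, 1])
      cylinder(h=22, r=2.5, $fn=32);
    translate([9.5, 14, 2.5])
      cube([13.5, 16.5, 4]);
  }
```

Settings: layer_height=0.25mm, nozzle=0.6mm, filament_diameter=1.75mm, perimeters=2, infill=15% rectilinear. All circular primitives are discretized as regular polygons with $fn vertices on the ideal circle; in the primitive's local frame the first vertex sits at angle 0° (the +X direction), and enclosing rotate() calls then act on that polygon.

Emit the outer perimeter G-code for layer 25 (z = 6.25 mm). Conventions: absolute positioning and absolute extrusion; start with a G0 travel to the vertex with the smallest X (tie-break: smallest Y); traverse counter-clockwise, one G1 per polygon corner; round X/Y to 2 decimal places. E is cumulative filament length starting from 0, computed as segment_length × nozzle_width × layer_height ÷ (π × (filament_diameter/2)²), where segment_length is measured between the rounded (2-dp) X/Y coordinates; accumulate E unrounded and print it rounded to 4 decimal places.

At z = 6.25 mm: the 30×8.5 cube contributes its full rectangle; the 17×16.5 cube at (13, 5) contributes its full rectangle; the cylinder at (12.5, 4): section is a regular 32-gon, circumradius r=2.5; the cube at (9.5, 14) is present — its section is the full 13.5×16.5 rectangle; Taking the union: the regions partially overlap (shared area 154.01 mm²), so overlapping operands fuse into one piece — 1 connected region; (rotated 75° about Z; rotation is an isometry so areas/perimeters/island counts are preserved). The outline is a single polygon with 10 vertices. Extrusion per mm of travel: 0.6 × 0.25 / (π × 0.875²) = 0.062363. Accumulating E over each segment gives final E = 7.9821.

G0 X-27.00 Y17.07 Z6.25
G1 X-11.06 Y12.80 E1.0291
G1 X-10.16 Y16.18 E1.2472
G1 X-4.85 Y14.76 E1.5900
G1 X-8.21 Y2.20 E2.4008
G1 X0.00 Y0.00 E2.9309
G1 X7.76 Y28.98 E4.8018
G1 X-13.00 Y34.54 E6.1421
G1 X-14.81 Y27.78 E6.5785
G1 X-23.51 Y30.11 E7.1402
G1 X-27.00 Y17.07 E7.9821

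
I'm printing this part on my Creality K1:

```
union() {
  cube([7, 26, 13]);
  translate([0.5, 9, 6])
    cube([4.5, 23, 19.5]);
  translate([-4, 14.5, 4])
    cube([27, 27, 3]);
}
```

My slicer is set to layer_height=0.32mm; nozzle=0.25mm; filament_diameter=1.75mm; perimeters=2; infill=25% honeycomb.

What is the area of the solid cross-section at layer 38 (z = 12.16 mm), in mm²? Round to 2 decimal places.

At z = 12.16 mm: the cube (footprint 7×26) is included at this height (area 182.00 mm²); the cube at (0.5, 9) (footprint 4.5×23) is included at this height (area 103.50 mm²); the cube at (-4, 14.5) is not intersected at this z (z outside [4, 7]); Taking the union: the regions partially overlap — summed areas 285.50 mm² minus the doubly-counted overlap 76.50 mm² gives 209.00 mm² — area = 209.00 mm². Overall, the cross-section is a single solid region. Net area = 209.00 mm².

209.00 mm²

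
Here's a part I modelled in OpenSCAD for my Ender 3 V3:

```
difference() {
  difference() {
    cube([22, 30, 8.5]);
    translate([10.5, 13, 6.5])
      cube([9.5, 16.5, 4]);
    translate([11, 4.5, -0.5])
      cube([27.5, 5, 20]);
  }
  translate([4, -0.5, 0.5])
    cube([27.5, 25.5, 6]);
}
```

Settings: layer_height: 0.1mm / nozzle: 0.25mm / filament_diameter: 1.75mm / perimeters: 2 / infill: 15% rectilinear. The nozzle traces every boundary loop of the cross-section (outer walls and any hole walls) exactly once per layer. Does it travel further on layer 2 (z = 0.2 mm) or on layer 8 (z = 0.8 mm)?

Layer 2 (z = 0.2): the cube is present — its section is the full 22×30 rectangle (perimeter 104.00 mm); the cube at (10.5, 13) is not intersected at this z (z outside [6.5, 10.5]); the 27.5×5 cube at (11, 4.5) contributes its full rectangle (perimeter 65.00 mm); Subtracting the remaining from the first: starting from the 22×30 cube, the 27.5×5 cube at (11, 4.5) partially overlaps it — only the 55.00 mm² overlap (of its 137.50 mm²) is removed, clipping the outline — boundary = 126.00 mm; the cube at (4, -0.5) is absent (z outside [0.5, 6.5]); After the difference (first − rest): none of the subtracted shapes is present at this height, so the result so far is unchanged — boundary = 126.00 mm. So its perimeter = 126.00 mm. Layer 8 (z = 0.8): the cube (footprint 22×30) is included at this height (perimeter 104.00 mm); the cube at (10.5, 13) is absent (z outside [6.5, 10.5]); the cube at (11, 4.5) (footprint 27.5×5) is included at this height (perimeter 65.00 mm); Taking the first minus the rest: starting from the 22×30 cube, the 27.5×5 cube at (11, 4.5) partially overlaps it — only the 55.00 mm² overlap (of its 137.50 mm²) is removed, clipping the outline — boundary = 126.00 mm; the 27.5×25.5 cube at (4, -0.5) contributes its full rectangle (perimeter 106.00 mm); After the difference (first − rest): starting from that combined region, the 27.5×25.5 cube at (4, -0.5) partially overlaps it — only the 395.00 mm² overlap (of its 701.25 mm²) is removed, clipping the outline — boundary = 104.00 mm. So its perimeter = 104.00 mm. Layer 2 is larger (126.00 vs 104.00 mm).

layer 2 (z = 0.2 mm)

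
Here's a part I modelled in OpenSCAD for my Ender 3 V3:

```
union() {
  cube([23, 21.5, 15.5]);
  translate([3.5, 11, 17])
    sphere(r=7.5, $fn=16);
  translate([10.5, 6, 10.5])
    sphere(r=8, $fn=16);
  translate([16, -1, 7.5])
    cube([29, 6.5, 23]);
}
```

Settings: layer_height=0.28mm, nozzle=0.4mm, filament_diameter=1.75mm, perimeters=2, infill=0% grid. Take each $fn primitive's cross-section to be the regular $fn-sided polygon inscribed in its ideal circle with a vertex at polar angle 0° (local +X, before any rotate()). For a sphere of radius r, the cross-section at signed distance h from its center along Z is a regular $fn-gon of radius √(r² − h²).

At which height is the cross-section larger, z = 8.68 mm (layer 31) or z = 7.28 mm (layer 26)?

layer 31 (z = 8.68 mm)

Layer 31 (z = 8.68): the cube (footprint 23×21.5) is included at this height (area 494.50 mm²); the sphere at (3.5, 11) does not reach this height (|z−center|=8.320 > r=7.5); the sphere at (10.5, 6): section is a regular 16-gon, circumradius = √(r²−h²) = √(8²−1.82²) = 7.790 (area = (16/2)·7.790²·sin(360°/16) = 185.79 mm²); the cube at (16, -1) is present — its section is the full 29×6.5 rectangle (area 188.50 mm²); Merging all regions: the regions partially overlap — summed areas 868.79 mm² minus the doubly-counted overlap 213.24 mm² gives 655.55 mm² — area = 655.55 mm². So its area = 655.55 mm². Layer 26 (z = 7.28): the 23×21.5 cube contributes its full rectangle (area 494.50 mm²); the sphere at (3.5, 11) is absent (|z−center|=9.720 > r=7.5); the r=8 sphere at (10.5, 6) slices to a regular 16-gon of circumradius 7.323 (√(r²−h²) with h=3.22 from center) (area = (16/2)·7.323²·sin(360°/16) = 164.19 mm²); the cube at (16, -1) does not reach this height (z outside [7.5, 30.5]); Combining (union): the regions partially overlap — summed areas 658.69 mm² minus the doubly-counted overlap 157.46 mm² gives 501.23 mm² — area = 501.23 mm². So its area = 501.23 mm². Layer 31 is larger (655.55 vs 501.23 mm²).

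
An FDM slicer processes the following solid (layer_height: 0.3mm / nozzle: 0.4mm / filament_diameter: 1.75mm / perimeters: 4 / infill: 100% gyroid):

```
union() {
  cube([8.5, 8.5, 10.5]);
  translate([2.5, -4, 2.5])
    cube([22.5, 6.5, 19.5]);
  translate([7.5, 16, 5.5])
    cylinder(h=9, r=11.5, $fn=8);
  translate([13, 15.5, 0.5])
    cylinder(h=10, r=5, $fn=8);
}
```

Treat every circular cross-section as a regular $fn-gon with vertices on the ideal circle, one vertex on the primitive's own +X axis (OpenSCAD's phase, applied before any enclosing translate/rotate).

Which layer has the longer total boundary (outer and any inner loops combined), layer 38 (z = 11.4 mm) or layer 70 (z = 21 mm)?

Layer 38 (z = 11.4): the cube does not reach this height (z outside [0, 10.5]); the cube at (2.5, -4) is present — its section is the full 22.5×6.5 rectangle (perimeter 58.00 mm); the r=11.5 cylinder at (7.5, 16) gives a regular 8-gon of circumradius 11.5 (constant along its height) (perimeter = 2·8·11.500·sin(180°/8) = 70.41 mm); the cylinder at (13, 15.5) is not intersected at this z (z outside [0.5, 10.5]); Merging all regions: the 2 present regions are separate (no shared area or edge), so areas and boundary lengths simply add and each stays a separate island — boundary = 128.41 mm. So its perimeter = 128.41 mm. Layer 70 (z = 21): the cube does not reach this height (z outside [0, 10.5]); the cube at (2.5, -4) is present — its section is the full 22.5×6.5 rectangle (perimeter 58.00 mm); the cylinder at (7.5, 16) is absent (z outside [5.5, 14.5]); the cylinder at (13, 15.5) is absent (z outside [0.5, 10.5]); Combining (union): only the 22.5×6.5 cube at (2.5, -4) is present, so the union is just that shape — boundary = 58.00 mm. So its perimeter = 58.00 mm. Layer 38 is larger (128.41 vs 58.00 mm).

layer 38 (z = 11.4 mm)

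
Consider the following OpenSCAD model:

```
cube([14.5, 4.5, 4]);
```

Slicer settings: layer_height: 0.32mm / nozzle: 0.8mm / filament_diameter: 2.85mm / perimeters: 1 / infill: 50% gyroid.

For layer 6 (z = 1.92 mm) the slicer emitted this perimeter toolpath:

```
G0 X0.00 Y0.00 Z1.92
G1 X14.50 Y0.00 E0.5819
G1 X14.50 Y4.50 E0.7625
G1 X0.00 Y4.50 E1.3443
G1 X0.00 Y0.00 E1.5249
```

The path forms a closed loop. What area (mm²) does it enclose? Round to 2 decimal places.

65.25 mm²

Apply the shoelace formula to the sequence of (X, Y) vertices; enclosed area = 65.25 mm².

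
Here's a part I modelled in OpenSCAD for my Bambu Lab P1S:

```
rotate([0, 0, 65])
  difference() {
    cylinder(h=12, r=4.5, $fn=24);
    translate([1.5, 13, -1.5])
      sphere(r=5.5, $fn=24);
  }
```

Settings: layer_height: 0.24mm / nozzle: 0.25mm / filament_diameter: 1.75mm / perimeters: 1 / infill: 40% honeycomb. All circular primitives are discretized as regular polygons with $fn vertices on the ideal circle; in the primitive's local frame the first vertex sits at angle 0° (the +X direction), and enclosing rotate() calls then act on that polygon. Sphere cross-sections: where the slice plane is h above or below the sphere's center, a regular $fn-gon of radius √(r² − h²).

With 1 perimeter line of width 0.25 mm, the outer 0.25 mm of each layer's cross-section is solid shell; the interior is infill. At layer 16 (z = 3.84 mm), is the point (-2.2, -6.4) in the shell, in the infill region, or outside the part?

At z = 3.84 mm: the cylinder: section is a regular 24-gon, circumradius r=4.5; the sphere at (1.5, 13): section is a regular 24-gon, circumradius = √(r²−h²) = √(5.5²−5.34²) = 1.317; Subtracting the remaining from the first: starting from the r=4.5 cylinder, the r=5.5 sphere at (1.5, 13) misses the remaining region (no effect) — 1 connected region; (rotated 65° about Z; rotation is an isometry so areas/perimeters/island counts are preserved). Overall, the cross-section is a single solid region. Undo the 65° rotation: the query point maps to (-6.730, -0.711) in the un-rotated model frame. The nearest boundary edge runs (-4.35, -1.16)→(-4.50, 0.00); distance from the point to it = 2.30 mm. The point is not inside any of the regions above, so it lies outside the cross-section (2.30 mm from the nearest boundary).

outside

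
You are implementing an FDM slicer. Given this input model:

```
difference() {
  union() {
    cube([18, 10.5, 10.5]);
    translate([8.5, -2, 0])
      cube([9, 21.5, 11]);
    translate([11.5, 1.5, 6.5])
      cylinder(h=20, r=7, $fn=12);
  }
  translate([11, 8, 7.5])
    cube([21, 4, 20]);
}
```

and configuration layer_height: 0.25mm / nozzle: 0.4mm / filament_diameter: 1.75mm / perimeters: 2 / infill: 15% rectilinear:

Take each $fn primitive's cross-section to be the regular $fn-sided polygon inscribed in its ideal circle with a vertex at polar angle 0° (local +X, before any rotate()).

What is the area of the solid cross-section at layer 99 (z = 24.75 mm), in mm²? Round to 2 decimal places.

146.32 mm²

At z = 24.75 mm: the cube is absent (z outside [0, 10.5]); the cube at (8.5, -2) does not reach this height (z outside [0, 11]); the r=7 cylinder at (11.5, 1.5) contributes a regular 12-gon of circumradius 7 (area = (12/2)·7.000²·sin(360°/12) = 147.00 mm²); Combining (union): only the r=7 cylinder at (11.5, 1.5) is present, so the union is just that shape — area = 147.00 mm²; the cube at (11, 8) is present — its section is the full 21×4 rectangle (area 84.00 mm²); Taking the first minus the rest: starting from that combined region (147.00 mm²), the 21×4 cube at (11, 8) partially overlaps it — only the 0.68 mm² overlap (of its 84.00 mm²) is removed, clipping the outline — area = 146.32 mm². Overall, the cross-section is a single solid region. Net area = 146.32 mm².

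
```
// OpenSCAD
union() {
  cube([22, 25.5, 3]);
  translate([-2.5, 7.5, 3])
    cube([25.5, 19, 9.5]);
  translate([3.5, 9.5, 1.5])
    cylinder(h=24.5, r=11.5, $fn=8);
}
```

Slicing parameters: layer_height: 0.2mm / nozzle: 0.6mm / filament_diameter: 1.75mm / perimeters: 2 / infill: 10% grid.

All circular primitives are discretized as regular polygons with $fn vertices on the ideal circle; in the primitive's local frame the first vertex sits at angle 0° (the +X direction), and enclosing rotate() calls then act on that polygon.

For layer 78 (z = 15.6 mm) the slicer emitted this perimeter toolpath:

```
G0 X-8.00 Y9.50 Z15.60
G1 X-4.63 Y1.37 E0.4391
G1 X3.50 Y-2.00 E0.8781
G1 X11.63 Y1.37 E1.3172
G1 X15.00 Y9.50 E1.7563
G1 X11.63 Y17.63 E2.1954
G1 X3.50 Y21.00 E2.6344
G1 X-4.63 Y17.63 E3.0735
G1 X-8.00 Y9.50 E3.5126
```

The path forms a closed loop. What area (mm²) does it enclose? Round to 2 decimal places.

373.98 mm²

Apply the shoelace formula to the sequence of (X, Y) vertices; enclosed area = 373.98 mm².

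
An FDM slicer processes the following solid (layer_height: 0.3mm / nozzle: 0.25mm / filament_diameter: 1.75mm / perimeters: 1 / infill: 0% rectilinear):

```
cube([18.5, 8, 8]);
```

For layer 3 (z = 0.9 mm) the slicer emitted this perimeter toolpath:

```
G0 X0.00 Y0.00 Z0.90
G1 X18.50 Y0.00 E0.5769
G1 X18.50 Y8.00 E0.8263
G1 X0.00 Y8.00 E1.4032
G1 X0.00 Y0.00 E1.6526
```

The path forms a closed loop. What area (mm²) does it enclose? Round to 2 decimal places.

Apply the shoelace formula to the sequence of (X, Y) vertices; enclosed area = 148.00 mm².

148.00 mm²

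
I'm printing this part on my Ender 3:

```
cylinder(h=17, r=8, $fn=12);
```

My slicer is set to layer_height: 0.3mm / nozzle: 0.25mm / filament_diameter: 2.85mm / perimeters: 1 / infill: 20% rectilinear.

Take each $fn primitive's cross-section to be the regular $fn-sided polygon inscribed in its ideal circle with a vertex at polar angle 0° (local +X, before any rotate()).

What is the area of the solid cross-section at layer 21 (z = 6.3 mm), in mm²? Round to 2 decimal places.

At z = 6.3 mm: the r=8 cylinder contributes a regular 12-gon of circumradius 8 (area = (12/2)·8.000²·sin(360°/12) = 192.00 mm²). Overall, the cross-section is a single solid region. Net area = 192.00 mm².

192.00 mm²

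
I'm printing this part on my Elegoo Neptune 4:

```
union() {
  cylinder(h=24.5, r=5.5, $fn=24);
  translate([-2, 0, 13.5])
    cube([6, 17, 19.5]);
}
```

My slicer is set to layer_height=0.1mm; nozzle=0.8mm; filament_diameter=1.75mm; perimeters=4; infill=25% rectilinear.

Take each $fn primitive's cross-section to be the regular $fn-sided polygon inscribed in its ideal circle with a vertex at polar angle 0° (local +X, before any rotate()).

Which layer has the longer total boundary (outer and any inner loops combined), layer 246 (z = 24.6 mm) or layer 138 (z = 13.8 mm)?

Layer 246 (z = 24.6): the cylinder does not reach this height (z outside [0, 24.5]); the cube at (-2, 0) is present — its section is the full 6×17 rectangle (perimeter 46.00 mm); Merging all regions: only the 6×17 cube at (-2, 0) is present, so the union is just that shape — boundary = 46.00 mm. So its perimeter = 46.00 mm. Layer 138 (z = 13.8): the r=5.5 cylinder gives a regular 24-gon of circumradius 5.5 (constant along its height) (perimeter = 2·24·5.500·sin(180°/24) = 34.46 mm); the cube at (-2, 0) is present — its section is the full 6×17 rectangle (perimeter 46.00 mm); Merging all regions: the regions partially overlap (shared area 30.42 mm²), so the edge portions inside another operand are dropped and the merged outline is re-measured after clipping — boundary = 59.09 mm. So its perimeter = 59.09 mm. Layer 138 is larger (59.09 vs 46.00 mm).

layer 138 (z = 13.8 mm)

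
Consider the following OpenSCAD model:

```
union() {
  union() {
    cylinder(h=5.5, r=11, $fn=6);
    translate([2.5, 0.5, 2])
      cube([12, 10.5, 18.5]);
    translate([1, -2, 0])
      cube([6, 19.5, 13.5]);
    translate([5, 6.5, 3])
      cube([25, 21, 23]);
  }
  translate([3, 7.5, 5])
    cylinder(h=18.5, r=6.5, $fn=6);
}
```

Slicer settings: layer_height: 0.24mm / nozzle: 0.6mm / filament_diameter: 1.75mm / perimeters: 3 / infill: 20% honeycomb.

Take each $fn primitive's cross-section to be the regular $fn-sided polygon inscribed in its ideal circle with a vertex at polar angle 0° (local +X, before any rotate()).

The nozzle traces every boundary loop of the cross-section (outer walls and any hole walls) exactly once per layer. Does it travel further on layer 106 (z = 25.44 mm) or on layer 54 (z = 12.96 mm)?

layer 54 (z = 12.96 mm)

Layer 106 (z = 25.44): the cylinder is absent (z outside [0, 5.5]); the cube at (2.5, 0.5) is not intersected at this z (z outside [2, 20.5]); the cube at (1, -2) does not reach this height (z outside [0, 13.5]); the 25×21 cube at (5, 6.5) contributes its full rectangle (perimeter 92.00 mm); Merging all regions: only the 25×21 cube at (5, 6.5) is present, so the union is just that shape — boundary = 92.00 mm; the cylinder at (3, 7.5) is not intersected at this z (z outside [5, 23.5]); Merging all regions: only that combined region is present, so the union is just that shape — boundary = 92.00 mm. So its perimeter = 92.00 mm. Layer 54 (z = 12.96): the cylinder is absent (z outside [0, 5.5]); the 12×10.5 cube at (2.5, 0.5) contributes its full rectangle (perimeter 45.00 mm); the cube at (1, -2) is present — its section is the full 6×19.5 rectangle (perimeter 51.00 mm); the cube at (5, 6.5) is present — its section is the full 25×21 rectangle (perimeter 92.00 mm); Combining (union): the regions partially overlap (shared area 103.00 mm²), so the edge portions inside another operand are dropped and the merged outline is re-measured after clipping — boundary = 117.00 mm; the r=6.5 cylinder at (3, 7.5) contributes a regular 6-gon of circumradius 6.5 (perimeter = 2·6·6.500·sin(180°/6) = 39.00 mm); Merging all regions: the regions partially overlap (shared area 77.40 mm²), so the edge portions inside another operand are dropped and the merged outline is re-measured after clipping — boundary = 121.24 mm. So its perimeter = 121.24 mm. Layer 54 is larger (121.24 vs 92.00 mm).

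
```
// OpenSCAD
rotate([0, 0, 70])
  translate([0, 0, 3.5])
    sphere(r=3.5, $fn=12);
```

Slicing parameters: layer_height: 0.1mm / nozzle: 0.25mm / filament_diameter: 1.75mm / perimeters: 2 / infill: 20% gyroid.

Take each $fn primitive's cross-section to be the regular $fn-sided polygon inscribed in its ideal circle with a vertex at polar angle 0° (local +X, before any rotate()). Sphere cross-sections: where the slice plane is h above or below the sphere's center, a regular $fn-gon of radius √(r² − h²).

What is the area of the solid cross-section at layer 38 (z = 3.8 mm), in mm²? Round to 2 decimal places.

36.48 mm²

At z = 3.8 mm: the sphere: section is a regular 12-gon, circumradius = √(r²−h²) = √(3.5²−0.3²) = 3.487 (area = (12/2)·3.487²·sin(360°/12) = 36.48 mm²); (whole slice rotated 70° about Z — lengths, areas and connectivity unchanged). Overall, the cross-section is a single solid region. Net area = 36.48 mm².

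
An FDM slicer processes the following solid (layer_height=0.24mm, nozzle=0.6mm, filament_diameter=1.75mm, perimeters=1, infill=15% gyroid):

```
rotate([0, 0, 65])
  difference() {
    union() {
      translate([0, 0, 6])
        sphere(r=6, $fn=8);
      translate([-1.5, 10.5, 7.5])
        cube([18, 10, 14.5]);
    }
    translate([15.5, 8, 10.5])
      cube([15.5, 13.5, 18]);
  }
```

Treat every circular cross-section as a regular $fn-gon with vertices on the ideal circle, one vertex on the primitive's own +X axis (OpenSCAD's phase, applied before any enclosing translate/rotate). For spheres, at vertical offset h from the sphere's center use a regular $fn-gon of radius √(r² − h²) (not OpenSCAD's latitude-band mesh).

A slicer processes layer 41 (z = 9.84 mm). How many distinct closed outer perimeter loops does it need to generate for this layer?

At z = 9.84 mm: the r=6 sphere contributes a regular 8-gon of circumradius √(6²−3.84²) = 4.610; the 18×10 cube at (-1.5, 10.5) contributes its full rectangle; Taking the union: the 2 present regions are separate (no shared area or edge), so areas and boundary lengths simply add and each stays a separate island — 2 connected regions; the cube at (15.5, 8) does not reach this height (z outside [10.5, 28.5]); After the difference (first − rest): none of the subtracted shapes is present at this height, so the result so far is unchanged — 2 connected regions; (rotated 65° about Z; rotation is an isometry so areas/perimeters/island counts are preserved). The result has 2 disconnected regions.

2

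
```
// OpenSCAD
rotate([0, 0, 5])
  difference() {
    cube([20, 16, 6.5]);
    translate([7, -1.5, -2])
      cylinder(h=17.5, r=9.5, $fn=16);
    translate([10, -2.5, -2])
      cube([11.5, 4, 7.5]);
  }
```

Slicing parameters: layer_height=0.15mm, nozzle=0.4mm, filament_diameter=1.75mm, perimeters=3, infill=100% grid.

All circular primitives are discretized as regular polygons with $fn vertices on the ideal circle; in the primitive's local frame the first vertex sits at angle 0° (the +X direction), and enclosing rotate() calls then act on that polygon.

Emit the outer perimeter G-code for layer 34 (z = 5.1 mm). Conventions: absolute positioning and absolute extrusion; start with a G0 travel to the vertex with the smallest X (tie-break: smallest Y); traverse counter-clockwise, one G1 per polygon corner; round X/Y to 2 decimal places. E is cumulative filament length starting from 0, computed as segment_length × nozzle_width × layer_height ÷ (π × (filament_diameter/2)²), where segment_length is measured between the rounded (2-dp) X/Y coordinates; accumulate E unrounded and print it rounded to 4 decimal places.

At z = 5.1 mm: the cube (footprint 20×16) is included at this height; the cylinder at (7, -1.5): section is a regular 16-gon, circumradius r=9.5; the cube at (10, -2.5) is present — its section is the full 11.5×4 rectangle; After the difference (first − rest): starting from the 20×16 cube, the r=9.5 cylinder at (7, -1.5) partially overlaps it — only the 103.49 mm² overlap (of its 276.30 mm²) is removed, clipping the outline; the 11.5×4 cube at (10, -2.5) partially overlaps it — only the 5.92 mm² overlap (of its 46.00 mm²) is removed, clipping the outline — 1 connected region; (whole slice rotated 5° about Z — lengths, areas and connectivity unchanged). The outline is a single polygon with 11 vertices. Extrusion per mm of travel: 0.4 × 0.15 / (π × 0.875²) = 0.024945. Accumulating E over each segment gives final E = 1.7330.

G0 X-1.39 Y15.94 Z5.10
G1 X-0.42 Y4.78 E0.2794
G1 X-0.17 Y5.22 E0.2921
G1 X2.72 Y7.54 E0.3845
G1 X6.28 Y8.58 E0.4770
G1 X9.96 Y8.18 E0.5694
G1 X13.21 Y6.39 E0.6619
G1 X15.53 Y3.50 E0.7544
G1 X15.71 Y2.88 E0.7705
G1 X19.79 Y3.24 E0.8726
G1 X18.53 Y17.68 E1.2342
G1 X-1.39 Y15.94 E1.7330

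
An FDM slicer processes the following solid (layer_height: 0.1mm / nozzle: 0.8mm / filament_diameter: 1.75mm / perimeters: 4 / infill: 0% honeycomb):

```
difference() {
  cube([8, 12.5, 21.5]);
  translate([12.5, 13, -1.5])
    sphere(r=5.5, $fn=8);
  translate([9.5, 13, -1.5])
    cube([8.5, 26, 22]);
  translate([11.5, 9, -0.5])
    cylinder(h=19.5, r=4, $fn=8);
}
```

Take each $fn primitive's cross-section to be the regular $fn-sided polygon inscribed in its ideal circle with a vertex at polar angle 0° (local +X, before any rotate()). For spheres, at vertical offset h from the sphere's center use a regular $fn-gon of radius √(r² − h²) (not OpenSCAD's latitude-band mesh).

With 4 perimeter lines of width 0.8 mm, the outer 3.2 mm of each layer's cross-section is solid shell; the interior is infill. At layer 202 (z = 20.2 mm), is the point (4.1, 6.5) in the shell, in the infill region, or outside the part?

At z = 20.2 mm: the 8×12.5 cube contributes its full rectangle; the sphere at (12.5, 13) is not intersected at this z (|z−center|=21.700 > r=5.5); the 8.5×26 cube at (9.5, 13) contributes its full rectangle; the cylinder at (11.5, 9) does not reach this height (z outside [-0.5, 19]); After the difference (first − rest): starting from the 8×12.5 cube, the 8.5×26 cube at (9.5, 13) misses the remaining region (no effect) — 1 connected region. Overall, the cross-section is a single solid region. The nearest boundary edge runs (8.00, 12.50)→(8.00, 0.00); distance from the point to it = 3.90 mm. The point is inside the cross-section and 3.90 mm from the nearest boundary — more than the 3.2 mm shell width (4 × 0.8), so it's in the infill interior.

infill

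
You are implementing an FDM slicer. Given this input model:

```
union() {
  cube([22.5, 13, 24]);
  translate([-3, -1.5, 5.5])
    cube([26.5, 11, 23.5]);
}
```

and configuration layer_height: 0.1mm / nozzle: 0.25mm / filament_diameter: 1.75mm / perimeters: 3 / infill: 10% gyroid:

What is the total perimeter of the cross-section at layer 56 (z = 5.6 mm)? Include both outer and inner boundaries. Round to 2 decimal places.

82.00 mm

At z = 5.6 mm: the 22.5×13 cube contributes its full rectangle (perimeter 71.00 mm); the cube at (-3, -1.5) is present — its section is the full 26.5×11 rectangle (perimeter 75.00 mm); Combining (union): the regions partially overlap (shared area 213.75 mm²), so the edge portions inside another operand are dropped and the merged outline is re-measured after clipping — boundary = 82.00 mm. Overall, the cross-section is a single solid region. Total boundary length (outer) = 82.00 mm.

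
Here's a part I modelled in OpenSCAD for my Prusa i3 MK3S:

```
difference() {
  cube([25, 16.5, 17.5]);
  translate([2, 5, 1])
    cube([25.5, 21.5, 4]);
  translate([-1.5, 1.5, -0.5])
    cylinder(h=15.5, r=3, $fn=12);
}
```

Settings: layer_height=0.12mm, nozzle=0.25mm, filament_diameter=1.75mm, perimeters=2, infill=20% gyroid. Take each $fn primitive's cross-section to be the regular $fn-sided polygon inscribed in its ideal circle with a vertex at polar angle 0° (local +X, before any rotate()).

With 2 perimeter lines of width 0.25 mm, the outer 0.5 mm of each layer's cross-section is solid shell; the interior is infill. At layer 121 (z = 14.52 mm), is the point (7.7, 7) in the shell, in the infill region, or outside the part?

infill

At z = 14.52 mm: the 25×16.5 cube contributes its full rectangle; the cube at (2, 5) does not reach this height (z outside [1, 5]); the r=3 cylinder at (-1.5, 1.5) contributes a regular 12-gon of circumradius 3; Subtracting the remaining from the first: starting from the 25×16.5 cube, the r=3 cylinder at (-1.5, 1.5) partially overlaps it — only the 4.50 mm² overlap (of its 27.00 mm²) is removed, clipping the outline — 1 connected region. Overall, the cross-section is a single solid region. The nearest boundary edge runs (25.00, 0.00)→(1.10, 0.00); distance from the point to it = 7.00 mm. The point is inside the cross-section and 7.00 mm from the nearest boundary — more than the 0.5 mm shell width (2 × 0.25), so it's in the infill interior.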